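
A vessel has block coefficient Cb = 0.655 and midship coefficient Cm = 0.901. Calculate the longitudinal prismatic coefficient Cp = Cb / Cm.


Formula: Cp = Cb / Cm
Substituting: Cp = 0.655 / 0.901
Result: Cp ≈ 0.72697 (5 s.f.)

0.72697


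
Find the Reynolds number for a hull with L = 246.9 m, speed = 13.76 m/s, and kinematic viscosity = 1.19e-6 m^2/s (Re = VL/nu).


Formula: Re = V * L / nu
Step 1 — V * L = 13.76 * 246.9 = 3397.344 m^2/s
Step 2 — Re = 3397.344 / 1.19e-6 = 2.85e+09

2.85e+09


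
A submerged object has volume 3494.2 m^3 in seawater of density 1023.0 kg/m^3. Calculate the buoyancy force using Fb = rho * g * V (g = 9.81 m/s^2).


Formula: Fb = rho * g * V
Substituting: Fb = 1023.0 * 9.81 * 3494.2
Intermediate: 1023.0 * 9.81 = 10035.63
Result: Fb = 10035.63 * 3494.2 ≈ 35066000 N (5 s.f.)

35066000 N


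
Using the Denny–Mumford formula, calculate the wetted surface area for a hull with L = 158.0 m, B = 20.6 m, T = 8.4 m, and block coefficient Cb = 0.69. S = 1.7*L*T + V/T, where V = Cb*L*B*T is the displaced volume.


Formula: S = 1.7*L*T + V/T with V = Cb*L*B*T, i.e. S = L * (1.7*T + Cb*B)
Step 1 — 1.7*T = 1.7 * 8.4 = 14.28 m
Step 2 — Cb*B = 0.69 * 20.6 = 14.214 m
Step 3 — 1.7*T + Cb*B = 14.28 + 14.214 = 28.494 m
Step 4 — S = 158.0 * 28.494 ≈ 4502.1 m^2 (5 s.f.)

4502.1 m^2


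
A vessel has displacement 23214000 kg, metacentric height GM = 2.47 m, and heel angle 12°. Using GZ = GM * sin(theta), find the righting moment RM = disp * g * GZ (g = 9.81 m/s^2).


Formula: GZ = GM * sin(theta); RM = disp * g * GZ
Step 1 — GZ = 2.47 * sin(12°) = 2.47 * 0.207912 = 0.513543 m
Step 2 — RM = 23214000 * 9.81 * 0.513543 ≈ 116950000 N·m (5 s.f.)

116950000 N·m


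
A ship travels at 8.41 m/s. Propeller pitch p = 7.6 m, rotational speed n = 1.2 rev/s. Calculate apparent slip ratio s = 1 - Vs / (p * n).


Formula: s = 1 - Vs / (p * n)
Step 1 — p * n = 7.6 * 1.2 = 9.12
Step 2 — Vs / (p*n) = 8.41 / 9.12 = 0.922149 (6 d.p.)
Step 3 — s = 1 - 0.922149 = 0.077851

0.077851


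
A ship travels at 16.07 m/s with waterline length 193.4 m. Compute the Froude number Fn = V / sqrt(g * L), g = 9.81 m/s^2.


Formula: Fn = V / sqrt(g * L)
Step 1 — g * L = 9.81 * 193.4 = 1897.254
Step 2 — sqrt(g * L) = sqrt(1897.254) = 43.557479
Step 3 — Fn = 16.07 / 43.557479 ≈ 0.36894 (5 s.f.)

0.36894


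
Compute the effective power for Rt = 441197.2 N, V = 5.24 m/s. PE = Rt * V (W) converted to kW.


Formula: PE = Rt * V / 1000 (kW)
Step 1 — PE (W) = 441197.2 * 5.24 = 2311873.328 W
Step 2 — PE (kW) = 2311873.328 / 1000 ≈ 2311.9 kW (5 s.f.)

2311.9 kW


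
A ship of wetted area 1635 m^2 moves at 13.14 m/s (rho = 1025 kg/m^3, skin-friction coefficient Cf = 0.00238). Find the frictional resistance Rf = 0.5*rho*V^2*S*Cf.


Formula: Rf = 0.5 * rho * V^2 * S * Cf
Step 1 — V^2 = 13.14^2 = 172.6596
Step 2 — 0.5 * rho * V^2 = 0.5 * 1025 * 172.6596 = 88488.045
Step 3 — Rf = 88488.045 * 1635 * 0.00238 ≈ 344330 N (5 s.f.)

344330 N


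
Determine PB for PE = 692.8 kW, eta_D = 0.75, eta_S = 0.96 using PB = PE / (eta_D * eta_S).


Formula: PB = PE / (eta_D * eta_S)
Step 1 — combined efficiency = eta_D * eta_S = 0.75 * 0.96 = 0.72
Step 2 — PB = 692.8 / 0.72 ≈ 962.22 kW (5 s.f.)

962.22 kW


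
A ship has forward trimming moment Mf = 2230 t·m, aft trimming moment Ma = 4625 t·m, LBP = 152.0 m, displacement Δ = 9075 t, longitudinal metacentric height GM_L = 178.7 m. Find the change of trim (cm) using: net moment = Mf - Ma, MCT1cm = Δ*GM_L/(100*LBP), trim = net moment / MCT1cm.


Formula: net trimming moment = Mf - Ma; MCT1cm = Δ*GM_L/(100*LBP); trim = net moment / MCT1cm
Step 1 — net trimming moment = 2230 - 4625 = -2395 t·m
Step 2 — MCT1cm = 9075 * 178.7 / (100 * 152.0) = 106.691 t·m/cm
Step 3 — trim = -2395 / 106.691 ≈ -22.448 cm (5 s.f.)

-22.448 cm


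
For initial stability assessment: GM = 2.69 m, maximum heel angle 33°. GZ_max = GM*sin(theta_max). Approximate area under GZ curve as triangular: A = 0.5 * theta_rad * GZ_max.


Formula: GZ_max = GM * sin(theta); Area = 0.5 * theta_rad * GZ_max
Step 1 — GZ_max = 2.69 * sin(33°) = 2.69 * 0.544639 = 1.465079 m
Step 2 — theta_rad = 33 * pi/180 = 0.575959 rad
Step 3 — Area = 0.5 * 0.575959 * 1.465079 ≈ 0.42191 m·rad (5 s.f.)

0.42191 m·rad


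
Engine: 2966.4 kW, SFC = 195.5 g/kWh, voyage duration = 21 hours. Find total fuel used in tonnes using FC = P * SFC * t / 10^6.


Formula: FC (tonnes) = P * SFC * t / 1,000,000
Step 1 — P * SFC * t = 2966.4 * 195.5 * 21 = 12178555.2 g
Step 2 — FC (tonnes) = 12178555.2 / 1,000,000 ≈ 12.179 tonnes (5 s.f.)

12.179 tonnes


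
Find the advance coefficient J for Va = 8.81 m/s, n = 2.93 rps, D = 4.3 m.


Formula: J = Va / (n * D)
Step 1 — n * D = 2.93 * 4.3 = 12.599
Step 2 — J = 8.81 / 12.599 ≈ 0.69926 (5 s.f.)

0.69926


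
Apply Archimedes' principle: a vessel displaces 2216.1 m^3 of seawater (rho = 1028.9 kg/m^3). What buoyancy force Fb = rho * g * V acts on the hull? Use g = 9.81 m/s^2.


Formula: Fb = rho * g * V
Substituting: Fb = 1028.9 * 9.81 * 2216.1
Intermediate: 1028.9 * 9.81 = 10093.509
Result: Fb = 10093.509 * 2216.1 ≈ 22368000 N (5 s.f.)

22368000 N


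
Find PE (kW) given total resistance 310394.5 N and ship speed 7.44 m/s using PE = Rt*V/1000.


Formula: PE = Rt * V / 1000 (kW)
Step 1 — PE (W) = 310394.5 * 7.44 = 2309335.08 W
Step 2 — PE (kW) = 2309335.08 / 1000 ≈ 2309.3 kW (5 s.f.)

2309.3 kW


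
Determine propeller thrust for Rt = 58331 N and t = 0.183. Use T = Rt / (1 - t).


Formula: T = Rt / (1 - t)
Step 1 — (1 - t) = 1 - 0.183 = 0.817
Step 2 — T = 58331 / 0.817 ≈ 71397 N (5 s.f.)

71397 N


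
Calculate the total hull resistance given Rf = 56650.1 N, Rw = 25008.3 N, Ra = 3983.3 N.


Formula: Rt = Rf + Rw + Ra
Substituting: Rt = 56650.1 + 25008.3 + 3983.3
Result: Rt = 85641.7 N

85641.7 N


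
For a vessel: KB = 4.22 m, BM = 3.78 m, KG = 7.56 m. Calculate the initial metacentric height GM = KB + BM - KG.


Formula: GM = KB + BM - KG
Step 1 — KM = KB + BM = 4.22 + 3.78 = 8.0 m
Step 2 — GM = KM - KG = 8.0 - 7.56 = 0.44 m

0.44 m


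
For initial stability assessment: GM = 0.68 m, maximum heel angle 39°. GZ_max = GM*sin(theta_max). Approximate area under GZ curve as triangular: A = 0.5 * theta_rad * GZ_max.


Formula: GZ_max = GM * sin(theta); Area = 0.5 * theta_rad * GZ_max
Step 1 — GZ_max = 0.68 * sin(39°) = 0.68 * 0.62932 = 0.427938 m
Step 2 — theta_rad = 39 * pi/180 = 0.680678 rad
Step 3 — Area = 0.5 * 0.680678 * 0.427938 ≈ 0.14564 m·rad (5 s.f.)

0.14564 m·rad


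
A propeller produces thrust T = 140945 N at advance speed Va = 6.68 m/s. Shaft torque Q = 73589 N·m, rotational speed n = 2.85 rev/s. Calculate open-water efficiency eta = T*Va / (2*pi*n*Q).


Formula: eta = T * Va / (2 * pi * n * Q)
Step 1 — numerator = T * Va = 140945 * 6.68 = 941512.6
Step 2 — 2 * pi * n = 2 * pi * 2.85 = 17.907078
Step 3 — denominator = 17.907078 * 73589 = 1317763.96
Step 4 — eta = 941512.6 / 1317763.96 ≈ 0.71448 (5 s.f.)

0.71448


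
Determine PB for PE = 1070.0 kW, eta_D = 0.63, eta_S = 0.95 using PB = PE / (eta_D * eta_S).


Formula: PB = PE / (eta_D * eta_S)
Step 1 — combined efficiency = eta_D * eta_S = 0.63 * 0.95 = 0.5985
Step 2 — PB = 1070.0 / 0.5985 ≈ 1787.8 kW (5 s.f.)

1787.8 kW


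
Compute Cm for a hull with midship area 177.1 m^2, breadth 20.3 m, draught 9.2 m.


Formula: Cm = Am / (B * T)
Step 1 — B * T = 20.3 * 9.2 = 186.76 m^2
Step 2 — Cm = 177.1 / 186.76 ≈ 0.94828 (5 s.f.)

0.94828


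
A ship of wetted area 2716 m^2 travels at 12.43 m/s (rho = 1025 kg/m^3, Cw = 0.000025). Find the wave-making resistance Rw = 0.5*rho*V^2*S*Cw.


Formula: Rw = 0.5 * rho * V^2 * S * Cw
Step 1 — V^2 = 12.43^2 = 154.5049
Step 2 — 0.5 * rho * V^2 = 0.5 * 1025 * 154.5049 = 79183.76125
Step 3 — Rw = 79183.76125 * 2716 * 0.000025 ≈ 5376.6 N (5 s.f.)

5376.6 N


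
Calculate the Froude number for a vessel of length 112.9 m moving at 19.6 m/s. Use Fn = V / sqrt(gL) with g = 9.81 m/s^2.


Formula: Fn = V / sqrt(g * L)
Step 1 — g * L = 9.81 * 112.9 = 1107.549
Step 2 — sqrt(g * L) = sqrt(1107.549) = 33.279859
Step 3 — Fn = 19.6 / 33.279859 ≈ 0.58894 (5 s.f.)

0.58894


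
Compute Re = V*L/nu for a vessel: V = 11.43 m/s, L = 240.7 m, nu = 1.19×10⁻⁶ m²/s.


Formula: Re = V * L / nu
Step 1 — V * L = 11.43 * 240.7 = 2751.201 m^2/s
Step 2 — Re = 2751.201 / 1.19e-6 = 2.31e+09

2.31e+09


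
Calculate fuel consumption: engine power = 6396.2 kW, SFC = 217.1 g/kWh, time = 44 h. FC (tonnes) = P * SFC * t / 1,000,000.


Formula: FC (tonnes) = P * SFC * t / 1,000,000
Step 1 — P * SFC * t = 6396.2 * 217.1 * 44 = 61099060.88 g
Step 2 — FC (tonnes) = 61099060.88 / 1,000,000 ≈ 61.099 tonnes (5 s.f.)

61.099 tonnes


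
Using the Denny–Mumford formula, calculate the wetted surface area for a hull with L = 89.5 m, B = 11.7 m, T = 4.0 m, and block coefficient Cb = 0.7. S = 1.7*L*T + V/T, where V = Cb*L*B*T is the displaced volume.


Formula: S = 1.7*L*T + V/T with V = Cb*L*B*T, i.e. S = L * (1.7*T + Cb*B)
Step 1 — 1.7*T = 1.7 * 4.0 = 6.8 m
Step 2 — Cb*B = 0.7 * 11.7 = 8.19 m
Step 3 — 1.7*T + Cb*B = 6.8 + 8.19 = 14.99 m
Step 4 — S = 89.5 * 14.99 ≈ 1341.6 m^2 (5 s.f.)

1341.6 m^2


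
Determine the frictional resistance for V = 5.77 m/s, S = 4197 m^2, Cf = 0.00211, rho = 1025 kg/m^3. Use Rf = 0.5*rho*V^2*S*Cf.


Formula: Rf = 0.5 * rho * V^2 * S * Cf
Step 1 — V^2 = 5.77^2 = 33.2929
Step 2 — 0.5 * rho * V^2 = 0.5 * 1025 * 33.2929 = 17062.61125
Step 3 — Rf = 17062.61125 * 4197 * 0.00211 ≈ 151100 N (5 s.f.)

151100 N


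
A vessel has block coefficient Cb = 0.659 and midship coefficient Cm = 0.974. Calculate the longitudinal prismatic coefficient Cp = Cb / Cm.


Formula: Cp = Cb / Cm
Substituting: Cp = 0.659 / 0.974
Result: Cp ≈ 0.67659 (5 s.f.)

0.67659


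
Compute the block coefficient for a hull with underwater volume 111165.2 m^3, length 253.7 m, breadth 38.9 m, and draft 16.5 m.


Formula: Cb = V / (L * B * T)
Step 1 — L * B * T = 253.7 * 38.9 * 16.5 = 162837.345 m^3
Step 2 — Cb = 111165.2 / 162837.345 ≈ 0.68268 (5 s.f.)

0.68268


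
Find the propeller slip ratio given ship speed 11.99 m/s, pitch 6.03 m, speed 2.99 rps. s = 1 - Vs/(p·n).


Formula: s = 1 - Vs / (p * n)
Step 1 — p * n = 6.03 * 2.99 = 18.0297
Step 2 — Vs / (p*n) = 11.99 / 18.0297 = 0.665014 (6 d.p.)
Step 3 — s = 1 - 0.665014 = 0.334986

0.334986


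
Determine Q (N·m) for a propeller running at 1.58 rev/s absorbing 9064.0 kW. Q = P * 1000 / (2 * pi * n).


Formula: Q = P_W / (2 * pi * n)
Step 1 — P_W = 9064.0 kW * 1000 = 9064000.0 W
Step 2 — 2 * pi * n = 2 * pi * 1.58 = 9.927433
Step 3 — Q = 9064000.0 / 9.927433 ≈ 913030 N·m (5 s.f.)

913030 N·m


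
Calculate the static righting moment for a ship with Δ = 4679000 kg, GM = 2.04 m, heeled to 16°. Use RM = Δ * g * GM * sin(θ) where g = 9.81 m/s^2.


Formula: GZ = GM * sin(theta); RM = disp * g * GZ
Step 1 — GZ = 2.04 * sin(16°) = 2.04 * 0.275637 = 0.562299 m
Step 2 — RM = 4679000 * 9.81 * 0.562299 ≈ 25810000 N·m (5 s.f.)

25810000 N·m


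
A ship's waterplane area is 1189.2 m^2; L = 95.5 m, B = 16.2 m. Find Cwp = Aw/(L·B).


Formula: Cwp = Aw / (L * B)
Step 1 — L * B = 95.5 * 16.2 = 1547.1 m^2
Step 2 — Cwp = 1189.2 / 1547.1 ≈ 0.76866 (5 s.f.)

0.76866


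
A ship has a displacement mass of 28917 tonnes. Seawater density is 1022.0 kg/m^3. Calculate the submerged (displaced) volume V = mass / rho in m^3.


Formula: V = mass / rho
Step 1 — convert tonnes to kg: 28917 t * 1000 = 28917000 kg
Step 2 — V = 28917000 / 1022.0 ≈ 28295 m^3 (5 s.f.)

28295 m^3


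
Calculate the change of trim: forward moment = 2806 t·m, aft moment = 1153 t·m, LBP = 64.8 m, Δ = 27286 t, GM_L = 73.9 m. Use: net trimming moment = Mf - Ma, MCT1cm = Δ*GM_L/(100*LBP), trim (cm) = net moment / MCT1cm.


Formula: net trimming moment = Mf - Ma; MCT1cm = Δ*GM_L/(100*LBP); trim = net moment / MCT1cm
Step 1 — net trimming moment = 2806 - 1153 = 1653 t·m
Step 2 — MCT1cm = 27286 * 73.9 / (100 * 64.8) = 311.1783 t·m/cm
Step 3 — trim = 1653 / 311.1783 ≈ 5.3121 cm (5 s.f.)

5.3121 cm


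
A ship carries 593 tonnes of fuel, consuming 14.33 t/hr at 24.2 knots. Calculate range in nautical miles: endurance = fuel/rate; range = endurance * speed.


Formula: endurance = fuel / rate; range = endurance * speed
Step 1 — endurance = 593 / 14.33 = 41.3817 hours
Step 2 — range = 41.3817 * 24.2 ≈ 1001.4 nautical miles (5 s.f.)

1001.4 NM


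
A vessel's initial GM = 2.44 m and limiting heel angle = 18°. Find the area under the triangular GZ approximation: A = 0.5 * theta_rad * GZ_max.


Formula: GZ_max = GM * sin(theta); Area = 0.5 * theta_rad * GZ_max
Step 1 — GZ_max = 2.44 * sin(18°) = 2.44 * 0.309017 = 0.754001 m
Step 2 — theta_rad = 18 * pi/180 = 0.314159 rad
Step 3 — Area = 0.5 * 0.314159 * 0.754001 ≈ 0.11844 m·rad (5 s.f.)

0.11844 m·rad


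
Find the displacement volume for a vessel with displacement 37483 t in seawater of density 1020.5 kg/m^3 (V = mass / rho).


Formula: V = mass / rho
Step 1 — convert tonnes to kg: 37483 t * 1000 = 37483000 kg
Step 2 — V = 37483000 / 1020.5 ≈ 36730 m^3 (5 s.f.)

36730 m^3


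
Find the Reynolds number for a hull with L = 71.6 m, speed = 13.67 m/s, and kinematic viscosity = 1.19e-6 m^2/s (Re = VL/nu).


Formula: Re = V * L / nu
Step 1 — V * L = 13.67 * 71.6 = 978.772 m^2/s
Step 2 — Re = 978.772 / 1.19e-6 = 8.22e+08

8.22e+08


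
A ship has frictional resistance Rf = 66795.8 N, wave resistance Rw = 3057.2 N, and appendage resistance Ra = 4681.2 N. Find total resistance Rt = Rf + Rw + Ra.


Formula: Rt = Rf + Rw + Ra
Substituting: Rt = 66795.8 + 3057.2 + 4681.2
Result: Rt = 74534.2 N

74534.2 N


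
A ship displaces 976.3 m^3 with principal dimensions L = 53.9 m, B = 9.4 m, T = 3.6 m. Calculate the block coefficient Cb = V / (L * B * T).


Formula: Cb = V / (L * B * T)
Step 1 — L * B * T = 53.9 * 9.4 * 3.6 = 1823.976 m^3
Step 2 — Cb = 976.3 / 1823.976 ≈ 0.53526 (5 s.f.)

0.53526


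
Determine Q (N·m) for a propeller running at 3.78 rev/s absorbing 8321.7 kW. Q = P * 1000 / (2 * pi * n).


Formula: Q = P_W / (2 * pi * n)
Step 1 — P_W = 8321.7 kW * 1000 = 8321700.0 W
Step 2 — 2 * pi * n = 2 * pi * 3.78 = 23.75044
Step 3 — Q = 8321700.0 / 23.75044 ≈ 350380 N·m (5 s.f.)

350380 N·m


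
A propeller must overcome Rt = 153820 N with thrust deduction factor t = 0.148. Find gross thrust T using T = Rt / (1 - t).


Formula: T = Rt / (1 - t)
Step 1 — (1 - t) = 1 - 0.148 = 0.852
Step 2 — T = 153820 / 0.852 ≈ 180540 N (5 s.f.)

180540 N


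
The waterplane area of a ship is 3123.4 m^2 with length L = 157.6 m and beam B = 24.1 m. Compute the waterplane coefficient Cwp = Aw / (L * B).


Formula: Cwp = Aw / (L * B)
Step 1 — L * B = 157.6 * 24.1 = 3798.16 m^2
Step 2 — Cwp = 3123.4 / 3798.16 ≈ 0.82235 (5 s.f.)

0.82235


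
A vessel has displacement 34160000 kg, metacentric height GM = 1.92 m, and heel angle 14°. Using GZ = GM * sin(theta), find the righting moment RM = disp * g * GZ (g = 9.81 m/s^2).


Formula: GZ = GM * sin(theta); RM = disp * g * GZ
Step 1 — GZ = 1.92 * sin(14°) = 1.92 * 0.241922 = 0.46449 m
Step 2 — RM = 34160000 * 9.81 * 0.46449 ≈ 155660000 N·m (5 s.f.)

155660000 N·m


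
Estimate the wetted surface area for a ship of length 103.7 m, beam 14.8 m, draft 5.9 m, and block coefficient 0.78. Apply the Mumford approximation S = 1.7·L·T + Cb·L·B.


Formula: S = 1.7*L*T + V/T with V = Cb*L*B*T, i.e. S = L * (1.7*T + Cb*B)
Step 1 — 1.7*T = 1.7 * 5.9 = 10.03 m
Step 2 — Cb*B = 0.78 * 14.8 = 11.544 m
Step 3 — 1.7*T + Cb*B = 10.03 + 11.544 = 21.574 m
Step 4 — S = 103.7 * 21.574 ≈ 2237.2 m^2 (5 s.f.)

2237.2 m^2


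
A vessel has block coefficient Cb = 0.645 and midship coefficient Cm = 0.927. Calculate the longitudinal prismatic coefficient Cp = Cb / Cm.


Formula: Cp = Cb / Cm
Substituting: Cp = 0.645 / 0.927
Result: Cp ≈ 0.69579 (5 s.f.)

0.69579


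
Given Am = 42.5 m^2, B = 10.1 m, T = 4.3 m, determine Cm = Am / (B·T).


Formula: Cm = Am / (B * T)
Step 1 — B * T = 10.1 * 4.3 = 43.43 m^2
Step 2 — Cm = 42.5 / 43.43 ≈ 0.97859 (5 s.f.)

0.97859


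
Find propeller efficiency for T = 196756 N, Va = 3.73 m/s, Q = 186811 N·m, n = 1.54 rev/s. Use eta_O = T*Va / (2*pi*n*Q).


Formula: eta = T * Va / (2 * pi * n * Q)
Step 1 — numerator = T * Va = 196756 * 3.73 = 733899.88
Step 2 — 2 * pi * n = 2 * pi * 1.54 = 9.676105
Step 3 — denominator = 9.676105 * 186811 = 1807602.85
Step 4 — eta = 733899.88 / 1807602.85 ≈ 0.40601 (5 s.f.)

0.40601


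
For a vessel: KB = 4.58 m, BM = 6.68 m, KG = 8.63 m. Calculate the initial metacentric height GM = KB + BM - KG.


Formula: GM = KB + BM - KG
Step 1 — KM = KB + BM = 4.58 + 6.68 = 11.26 m
Step 2 — GM = KM - KG = 11.26 - 8.63 = 2.63 m

2.63 m


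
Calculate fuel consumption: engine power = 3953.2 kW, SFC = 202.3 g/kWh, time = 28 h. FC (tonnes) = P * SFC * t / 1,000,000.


Formula: FC (tonnes) = P * SFC * t / 1,000,000
Step 1 — P * SFC * t = 3953.2 * 202.3 * 28 = 22392506.08 g
Step 2 — FC (tonnes) = 22392506.08 / 1,000,000 ≈ 22.393 tonnes (5 s.f.)

22.393 tonnes


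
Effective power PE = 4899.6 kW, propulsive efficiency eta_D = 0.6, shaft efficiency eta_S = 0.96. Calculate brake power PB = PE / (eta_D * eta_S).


Formula: PB = PE / (eta_D * eta_S)
Step 1 — combined efficiency = eta_D * eta_S = 0.6 * 0.96 = 0.576
Step 2 — PB = 4899.6 / 0.576 ≈ 8506.3 kW (5 s.f.)

8506.3 kW


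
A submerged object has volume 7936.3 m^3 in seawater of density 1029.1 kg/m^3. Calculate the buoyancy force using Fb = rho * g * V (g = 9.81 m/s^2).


Formula: Fb = rho * g * V
Substituting: Fb = 1029.1 * 9.81 * 7936.3
Intermediate: 1029.1 * 9.81 = 10095.471
Result: Fb = 10095.471 * 7936.3 ≈ 80121000 N (5 s.f.)

80121000 N


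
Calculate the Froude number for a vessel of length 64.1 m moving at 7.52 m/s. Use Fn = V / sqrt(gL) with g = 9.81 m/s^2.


Formula: Fn = V / sqrt(g * L)
Step 1 — g * L = 9.81 * 64.1 = 628.821
Step 2 — sqrt(g * L) = sqrt(628.821) = 25.076304
Step 3 — Fn = 7.52 / 25.076304 ≈ 0.29988 (5 s.f.)

0.29988


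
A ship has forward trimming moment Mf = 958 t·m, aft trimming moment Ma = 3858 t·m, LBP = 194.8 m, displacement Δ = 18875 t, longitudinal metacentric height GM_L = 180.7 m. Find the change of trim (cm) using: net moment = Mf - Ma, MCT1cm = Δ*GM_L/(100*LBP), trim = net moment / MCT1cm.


Formula: net trimming moment = Mf - Ma; MCT1cm = Δ*GM_L/(100*LBP); trim = net moment / MCT1cm
Step 1 — net trimming moment = 958 - 3858 = -2900 t·m
Step 2 — MCT1cm = 18875 * 180.7 / (100 * 194.8) = 175.0879 t·m/cm
Step 3 — trim = -2900 / 175.0879 ≈ -16.563 cm (5 s.f.)

-16.563 cm


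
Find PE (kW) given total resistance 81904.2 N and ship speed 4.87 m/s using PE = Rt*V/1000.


Formula: PE = Rt * V / 1000 (kW)
Step 1 — PE (W) = 81904.2 * 4.87 = 398873.454 W
Step 2 — PE (kW) = 398873.454 / 1000 ≈ 398.87 kW (5 s.f.)

398.87 kW


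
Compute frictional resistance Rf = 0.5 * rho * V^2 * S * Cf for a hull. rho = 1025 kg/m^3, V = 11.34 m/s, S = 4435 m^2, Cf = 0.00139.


Formula: Rf = 0.5 * rho * V^2 * S * Cf
Step 1 — V^2 = 11.34^2 = 128.5956
Step 2 — 0.5 * rho * V^2 = 0.5 * 1025 * 128.5956 = 65905.245
Step 3 — Rf = 65905.245 * 4435 * 0.00139 ≈ 406280 N (5 s.f.)

406280 N


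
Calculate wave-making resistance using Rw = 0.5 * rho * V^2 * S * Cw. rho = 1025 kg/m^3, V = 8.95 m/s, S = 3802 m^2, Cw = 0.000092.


Formula: Rw = 0.5 * rho * V^2 * S * Cw
Step 1 — V^2 = 8.95^2 = 80.1025
Step 2 — 0.5 * rho * V^2 = 0.5 * 1025 * 80.1025 = 41052.53125
Step 3 — Rw = 41052.53125 * 3802 * 0.000092 ≈ 14360 N (5 s.f.)

14360 N


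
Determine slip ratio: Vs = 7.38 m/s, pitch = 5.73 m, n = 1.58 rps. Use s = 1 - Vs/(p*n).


Formula: s = 1 - Vs / (p * n)
Step 1 — p * n = 5.73 * 1.58 = 9.0534
Step 2 — Vs / (p*n) = 7.38 / 9.0534 = 0.815163 (6 d.p.)
Step 3 — s = 1 - 0.815163 = 0.184837

0.184837


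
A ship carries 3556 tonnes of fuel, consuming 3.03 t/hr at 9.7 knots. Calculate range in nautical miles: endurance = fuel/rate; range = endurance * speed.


Formula: endurance = fuel / rate; range = endurance * speed
Step 1 — endurance = 3556 / 3.03 = 1173.5974 hours
Step 2 — range = 1173.5974 * 9.7 ≈ 11384 nautical miles (5 s.f.)

11384 NM


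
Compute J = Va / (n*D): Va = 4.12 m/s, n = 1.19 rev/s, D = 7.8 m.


Formula: J = Va / (n * D)
Step 1 — n * D = 1.19 * 7.8 = 9.282
Step 2 — J = 4.12 / 9.282 ≈ 0.44387 (5 s.f.)

0.44387


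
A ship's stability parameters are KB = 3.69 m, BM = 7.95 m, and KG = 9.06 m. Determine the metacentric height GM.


Formula: GM = KB + BM - KG
Step 1 — KM = KB + BM = 3.69 + 7.95 = 11.64 m
Step 2 — GM = KM - KG = 11.64 - 9.06 = 2.58 m

2.58 m


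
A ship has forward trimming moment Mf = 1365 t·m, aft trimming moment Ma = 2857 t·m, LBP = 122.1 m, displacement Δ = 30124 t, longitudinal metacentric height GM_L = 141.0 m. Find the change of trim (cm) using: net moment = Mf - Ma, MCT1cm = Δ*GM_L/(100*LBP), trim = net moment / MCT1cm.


Formula: net trimming moment = Mf - Ma; MCT1cm = Δ*GM_L/(100*LBP); trim = net moment / MCT1cm
Step 1 — net trimming moment = 1365 - 2857 = -1492 t·m
Step 2 — MCT1cm = 30124 * 141.0 / (100 * 122.1) = 347.8693 t·m/cm
Step 3 — trim = -1492 / 347.8693 ≈ -4.2890 cm (5 s.f.)

-4.2890 cm


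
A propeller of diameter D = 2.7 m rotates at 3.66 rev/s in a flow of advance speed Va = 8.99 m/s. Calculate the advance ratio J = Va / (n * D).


Formula: J = Va / (n * D)
Step 1 — n * D = 3.66 * 2.7 = 9.882
Step 2 — J = 8.99 / 9.882 ≈ 0.90973 (5 s.f.)

0.90973


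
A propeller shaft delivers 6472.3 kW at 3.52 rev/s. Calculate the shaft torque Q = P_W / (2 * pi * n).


Formula: Q = P_W / (2 * pi * n)
Step 1 — P_W = 6472.3 kW * 1000 = 6472300.0 W
Step 2 — 2 * pi * n = 2 * pi * 3.52 = 22.116812
Step 3 — Q = 6472300.0 / 22.116812 ≈ 292640 N·m (5 s.f.)

292640 N·m


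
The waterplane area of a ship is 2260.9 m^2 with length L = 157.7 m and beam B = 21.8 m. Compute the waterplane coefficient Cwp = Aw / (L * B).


Formula: Cwp = Aw / (L * B)
Step 1 — L * B = 157.7 * 21.8 = 3437.86 m^2
Step 2 — Cwp = 2260.9 / 3437.86 ≈ 0.65765 (5 s.f.)

0.65765


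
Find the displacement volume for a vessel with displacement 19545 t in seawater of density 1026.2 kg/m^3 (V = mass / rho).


Formula: V = mass / rho
Step 1 — convert tonnes to kg: 19545 t * 1000 = 19545000 kg
Step 2 — V = 19545000 / 1026.2 ≈ 19046 m^3 (5 s.f.)

19046 m^3


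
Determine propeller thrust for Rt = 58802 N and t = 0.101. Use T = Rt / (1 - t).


Formula: T = Rt / (1 - t)
Step 1 — (1 - t) = 1 - 0.101 = 0.899
Step 2 — T = 58802 / 0.899 ≈ 65408 N (5 s.f.)

65408 N


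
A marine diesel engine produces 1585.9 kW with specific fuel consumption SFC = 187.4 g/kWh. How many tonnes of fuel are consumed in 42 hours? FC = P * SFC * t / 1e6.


Formula: FC (tonnes) = P * SFC * t / 1,000,000
Step 1 — P * SFC * t = 1585.9 * 187.4 * 42 = 12482301.72 g
Step 2 — FC (tonnes) = 12482301.72 / 1,000,000 ≈ 12.482 tonnes (5 s.f.)

12.482 tonnes


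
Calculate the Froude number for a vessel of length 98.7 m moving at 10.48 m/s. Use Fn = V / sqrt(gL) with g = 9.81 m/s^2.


Formula: Fn = V / sqrt(g * L)
Step 1 — g * L = 9.81 * 98.7 = 968.247
Step 2 — sqrt(g * L) = sqrt(968.247) = 31.116668
Step 3 — Fn = 10.48 / 31.116668 ≈ 0.33680 (5 s.f.)

0.33680


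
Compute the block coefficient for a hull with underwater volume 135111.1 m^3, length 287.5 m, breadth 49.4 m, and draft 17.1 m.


Formula: Cb = V / (L * B * T)
Step 1 — L * B * T = 287.5 * 49.4 * 17.1 = 242862.75 m^3
Step 2 — Cb = 135111.1 / 242862.75 ≈ 0.55633 (5 s.f.)

0.55633


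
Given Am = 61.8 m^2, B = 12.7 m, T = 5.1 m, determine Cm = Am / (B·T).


Formula: Cm = Am / (B * T)
Step 1 — B * T = 12.7 * 5.1 = 64.77 m^2
Step 2 — Cm = 61.8 / 64.77 ≈ 0.95415 (5 s.f.)

0.95415


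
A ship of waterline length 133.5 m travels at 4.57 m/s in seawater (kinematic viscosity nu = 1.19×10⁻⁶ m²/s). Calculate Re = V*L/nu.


Formula: Re = V * L / nu
Step 1 — V * L = 4.57 * 133.5 = 610.095 m^2/s
Step 2 — Re = 610.095 / 1.19e-6 = 5.13e+08

5.13e+08


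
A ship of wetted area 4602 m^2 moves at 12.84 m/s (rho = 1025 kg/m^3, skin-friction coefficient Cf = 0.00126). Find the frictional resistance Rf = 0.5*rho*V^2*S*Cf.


Formula: Rf = 0.5 * rho * V^2 * S * Cf
Step 1 — V^2 = 12.84^2 = 164.8656
Step 2 — 0.5 * rho * V^2 = 0.5 * 1025 * 164.8656 = 84493.62
Step 3 — Rf = 84493.62 * 4602 * 0.00126 ≈ 489940 N (5 s.f.)

489940 N


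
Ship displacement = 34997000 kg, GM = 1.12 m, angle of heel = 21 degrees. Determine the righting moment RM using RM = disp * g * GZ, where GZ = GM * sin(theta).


Formula: GZ = GM * sin(theta); RM = disp * g * GZ
Step 1 — GZ = 1.12 * sin(21°) = 1.12 * 0.358368 = 0.401372 m
Step 2 — RM = 34997000 * 9.81 * 0.401372 ≈ 137800000 N·m (5 s.f.)

137800000 N·m


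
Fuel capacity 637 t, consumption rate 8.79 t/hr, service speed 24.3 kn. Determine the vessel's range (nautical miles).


Formula: endurance = fuel / rate; range = endurance * speed
Step 1 — endurance = 637 / 8.79 = 72.4687 hours
Step 2 — range = 72.4687 * 24.3 ≈ 1761.0 nautical miles (5 s.f.)

1761.0 NM


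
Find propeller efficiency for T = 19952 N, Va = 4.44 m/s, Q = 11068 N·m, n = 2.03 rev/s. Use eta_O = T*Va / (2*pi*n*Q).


Formula: eta = T * Va / (2 * pi * n * Q)
Step 1 — numerator = T * Va = 19952 * 4.44 = 88586.88
Step 2 — 2 * pi * n = 2 * pi * 2.03 = 12.754866
Step 3 — denominator = 12.754866 * 11068 = 141170.86
Step 4 — eta = 88586.88 / 141170.86 ≈ 0.62752 (5 s.f.)

0.62752


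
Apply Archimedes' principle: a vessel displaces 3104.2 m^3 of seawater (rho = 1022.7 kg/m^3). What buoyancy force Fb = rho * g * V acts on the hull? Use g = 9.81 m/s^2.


Formula: Fb = rho * g * V
Substituting: Fb = 1022.7 * 9.81 * 3104.2
Intermediate: 1022.7 * 9.81 = 10032.687
Result: Fb = 10032.687 * 3104.2 ≈ 31143000 N (5 s.f.)

31143000 N


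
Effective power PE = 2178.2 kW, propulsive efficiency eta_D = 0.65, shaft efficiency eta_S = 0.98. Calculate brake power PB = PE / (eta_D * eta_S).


Formula: PB = PE / (eta_D * eta_S)
Step 1 — combined efficiency = eta_D * eta_S = 0.65 * 0.98 = 0.637
Step 2 — PB = 2178.2 / 0.637 ≈ 3419.5 kW (5 s.f.)

3419.5 kW


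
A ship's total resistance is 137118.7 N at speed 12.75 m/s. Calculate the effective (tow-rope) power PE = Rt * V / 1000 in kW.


Formula: PE = Rt * V / 1000 (kW)
Step 1 — PE (W) = 137118.7 * 12.75 = 1748263.425 W
Step 2 — PE (kW) = 1748263.425 / 1000 ≈ 1748.3 kW (5 s.f.)

1748.3 kW


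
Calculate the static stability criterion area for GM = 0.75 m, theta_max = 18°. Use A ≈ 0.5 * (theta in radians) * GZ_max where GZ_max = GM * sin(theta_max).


Formula: GZ_max = GM * sin(theta); Area = 0.5 * theta_rad * GZ_max
Step 1 — GZ_max = 0.75 * sin(18°) = 0.75 * 0.309017 = 0.231763 m
Step 2 — theta_rad = 18 * pi/180 = 0.314159 rad
Step 3 — Area = 0.5 * 0.314159 * 0.231763 ≈ 0.036405 m·rad (5 s.f.)

0.036405 m·rad


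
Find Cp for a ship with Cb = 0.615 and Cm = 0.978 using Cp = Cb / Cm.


Formula: Cp = Cb / Cm
Substituting: Cp = 0.615 / 0.978
Result: Cp ≈ 0.62883 (5 s.f.)

0.62883


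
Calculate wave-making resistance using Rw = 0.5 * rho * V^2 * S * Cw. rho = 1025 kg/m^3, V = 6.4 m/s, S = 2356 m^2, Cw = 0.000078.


Formula: Rw = 0.5 * rho * V^2 * S * Cw
Step 1 — V^2 = 6.4^2 = 40.96
Step 2 — 0.5 * rho * V^2 = 0.5 * 1025 * 40.96 = 20992.0
Step 3 — Rw = 20992.0 * 2356 * 0.000078 ≈ 3857.7 N (5 s.f.)

3857.7 N


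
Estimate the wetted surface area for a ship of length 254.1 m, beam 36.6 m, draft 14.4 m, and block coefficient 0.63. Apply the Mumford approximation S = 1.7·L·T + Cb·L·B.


Formula: S = 1.7*L*T + V/T with V = Cb*L*B*T, i.e. S = L * (1.7*T + Cb*B)
Step 1 — 1.7*T = 1.7 * 14.4 = 24.48 m
Step 2 — Cb*B = 0.63 * 36.6 = 23.058 m
Step 3 — 1.7*T + Cb*B = 24.48 + 23.058 = 47.538 m
Step 4 — S = 254.1 * 47.538 ≈ 12079 m^2 (5 s.f.)

12079 m^2


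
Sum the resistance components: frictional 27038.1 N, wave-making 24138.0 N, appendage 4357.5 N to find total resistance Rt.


Formula: Rt = Rf + Rw + Ra
Substituting: Rt = 27038.1 + 24138.0 + 4357.5
Result: Rt = 55533.6 N

55533.6 N


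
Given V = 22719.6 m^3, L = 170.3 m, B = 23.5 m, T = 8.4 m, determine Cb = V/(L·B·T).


Formula: Cb = V / (L * B * T)
Step 1 — L * B * T = 170.3 * 23.5 * 8.4 = 33617.22 m^3
Step 2 — Cb = 22719.6 / 33617.22 ≈ 0.67583 (5 s.f.)

0.67583


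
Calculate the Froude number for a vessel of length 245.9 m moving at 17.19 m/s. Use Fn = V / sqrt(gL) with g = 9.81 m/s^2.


Formula: Fn = V / sqrt(g * L)
Step 1 — g * L = 9.81 * 245.9 = 2412.279
Step 2 — sqrt(g * L) = sqrt(2412.279) = 49.114957
Step 3 — Fn = 17.19 / 49.114957 ≈ 0.35000 (5 s.f.)

0.35000


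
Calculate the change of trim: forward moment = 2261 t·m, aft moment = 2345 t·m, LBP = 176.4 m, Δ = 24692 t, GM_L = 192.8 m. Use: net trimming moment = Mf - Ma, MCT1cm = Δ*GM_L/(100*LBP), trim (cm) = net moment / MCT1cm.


Formula: net trimming moment = Mf - Ma; MCT1cm = Δ*GM_L/(100*LBP); trim = net moment / MCT1cm
Step 1 — net trimming moment = 2261 - 2345 = -84 t·m
Step 2 — MCT1cm = 24692 * 192.8 / (100 * 176.4) = 269.8763 t·m/cm
Step 3 — trim = -84 / 269.8763 ≈ -0.31125 cm (5 s.f.)

-0.31125 cm


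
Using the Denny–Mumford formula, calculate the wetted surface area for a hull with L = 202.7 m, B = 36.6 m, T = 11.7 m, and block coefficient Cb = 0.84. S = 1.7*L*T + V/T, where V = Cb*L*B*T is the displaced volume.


Formula: S = 1.7*L*T + V/T with V = Cb*L*B*T, i.e. S = L * (1.7*T + Cb*B)
Step 1 — 1.7*T = 1.7 * 11.7 = 19.89 m
Step 2 — Cb*B = 0.84 * 36.6 = 30.744 m
Step 3 — 1.7*T + Cb*B = 19.89 + 30.744 = 50.634 m
Step 4 — S = 202.7 * 50.634 ≈ 10264 m^2 (5 s.f.)

10264 m^2


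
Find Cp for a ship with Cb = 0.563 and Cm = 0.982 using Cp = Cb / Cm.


Formula: Cp = Cb / Cm
Substituting: Cp = 0.563 / 0.982
Result: Cp ≈ 0.57332 (5 s.f.)

0.57332


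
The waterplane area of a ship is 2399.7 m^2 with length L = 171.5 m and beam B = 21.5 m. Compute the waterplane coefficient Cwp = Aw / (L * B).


Formula: Cwp = Aw / (L * B)
Step 1 — L * B = 171.5 * 21.5 = 3687.25 m^2
Step 2 — Cwp = 2399.7 / 3687.25 ≈ 0.65081 (5 s.f.)

0.65081


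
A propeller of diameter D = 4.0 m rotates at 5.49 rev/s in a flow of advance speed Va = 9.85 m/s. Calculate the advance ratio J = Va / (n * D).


Formula: J = Va / (n * D)
Step 1 — n * D = 5.49 * 4.0 = 21.96
Step 2 — J = 9.85 / 21.96 ≈ 0.44854 (5 s.f.)

0.44854


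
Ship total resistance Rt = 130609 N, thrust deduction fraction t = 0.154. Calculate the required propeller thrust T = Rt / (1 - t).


Formula: T = Rt / (1 - t)
Step 1 — (1 - t) = 1 - 0.154 = 0.846
Step 2 — T = 130609 / 0.846 ≈ 154380 N (5 s.f.)

154380 N


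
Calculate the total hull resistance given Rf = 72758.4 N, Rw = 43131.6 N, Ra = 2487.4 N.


Formula: Rt = Rf + Rw + Ra
Substituting: Rt = 72758.4 + 43131.6 + 2487.4
Result: Rt = 118377.4 N

118377.4 N


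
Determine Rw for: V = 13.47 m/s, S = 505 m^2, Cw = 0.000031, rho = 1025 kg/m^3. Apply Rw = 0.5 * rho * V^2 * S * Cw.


Formula: Rw = 0.5 * rho * V^2 * S * Cw
Step 1 — V^2 = 13.47^2 = 181.4409
Step 2 — 0.5 * rho * V^2 = 0.5 * 1025 * 181.4409 = 92988.46125
Step 3 — Rw = 92988.46125 * 505 * 0.000031 ≈ 1455.7 N (5 s.f.)

1455.7 N


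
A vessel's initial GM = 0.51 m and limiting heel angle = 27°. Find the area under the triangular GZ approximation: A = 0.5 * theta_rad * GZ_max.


Formula: GZ_max = GM * sin(theta); Area = 0.5 * theta_rad * GZ_max
Step 1 — GZ_max = 0.51 * sin(27°) = 0.51 * 0.45399 = 0.231535 m
Step 2 — theta_rad = 27 * pi/180 = 0.471239 rad
Step 3 — Area = 0.5 * 0.471239 * 0.231535 ≈ 0.054554 m·rad (5 s.f.)

0.054554 m·rad


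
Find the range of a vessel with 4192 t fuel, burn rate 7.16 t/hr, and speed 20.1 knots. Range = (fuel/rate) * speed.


Formula: endurance = fuel / rate; range = endurance * speed
Step 1 — endurance = 4192 / 7.16 = 585.4749 hours
Step 2 — range = 585.4749 * 20.1 ≈ 11768 nautical miles (5 s.f.)

11768 NM


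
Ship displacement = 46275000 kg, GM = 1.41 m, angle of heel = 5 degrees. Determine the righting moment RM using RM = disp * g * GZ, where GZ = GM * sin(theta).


Formula: GZ = GM * sin(theta); RM = disp * g * GZ
Step 1 — GZ = 1.41 * sin(5°) = 1.41 * 0.087156 = 0.12289 m
Step 2 — RM = 46275000 * 9.81 * 0.12289 ≈ 55787000 N·m (5 s.f.)

55787000 N·m


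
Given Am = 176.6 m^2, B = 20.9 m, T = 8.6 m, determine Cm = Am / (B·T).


Formula: Cm = Am / (B * T)
Step 1 — B * T = 20.9 * 8.6 = 179.74 m^2
Step 2 — Cm = 176.6 / 179.74 ≈ 0.98253 (5 s.f.)

0.98253


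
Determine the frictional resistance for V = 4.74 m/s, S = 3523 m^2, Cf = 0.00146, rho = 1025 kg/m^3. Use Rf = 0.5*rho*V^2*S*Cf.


Formula: Rf = 0.5 * rho * V^2 * S * Cf
Step 1 — V^2 = 4.74^2 = 22.4676
Step 2 — 0.5 * rho * V^2 = 0.5 * 1025 * 22.4676 = 11514.645
Step 3 — Rf = 11514.645 * 3523 * 0.00146 ≈ 59226 N (5 s.f.)

59226 N


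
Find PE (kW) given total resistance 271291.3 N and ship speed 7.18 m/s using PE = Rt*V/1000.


Formula: PE = Rt * V / 1000 (kW)
Step 1 — PE (W) = 271291.3 * 7.18 = 1947871.534 W
Step 2 — PE (kW) = 1947871.534 / 1000 ≈ 1947.9 kW (5 s.f.)

1947.9 kW


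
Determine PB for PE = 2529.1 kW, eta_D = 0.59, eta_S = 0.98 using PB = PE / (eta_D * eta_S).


Formula: PB = PE / (eta_D * eta_S)
Step 1 — combined efficiency = eta_D * eta_S = 0.59 * 0.98 = 0.5782
Step 2 — PB = 2529.1 / 0.5782 ≈ 4374.1 kW (5 s.f.)

4374.1 kW


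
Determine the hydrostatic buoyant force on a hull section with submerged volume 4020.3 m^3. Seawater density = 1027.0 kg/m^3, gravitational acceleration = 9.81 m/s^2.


Formula: Fb = rho * g * V
Substituting: Fb = 1027.0 * 9.81 * 4020.3
Intermediate: 1027.0 * 9.81 = 10074.87
Result: Fb = 10074.87 * 4020.3 ≈ 40504000 N (5 s.f.)

40504000 N


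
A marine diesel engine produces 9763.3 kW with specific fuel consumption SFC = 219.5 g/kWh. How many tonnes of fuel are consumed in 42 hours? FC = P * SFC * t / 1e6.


Formula: FC (tonnes) = P * SFC * t / 1,000,000
Step 1 — P * SFC * t = 9763.3 * 219.5 * 42 = 90007862.7 g
Step 2 — FC (tonnes) = 90007862.7 / 1,000,000 ≈ 90.008 tonnes (5 s.f.)

90.008 tonnes


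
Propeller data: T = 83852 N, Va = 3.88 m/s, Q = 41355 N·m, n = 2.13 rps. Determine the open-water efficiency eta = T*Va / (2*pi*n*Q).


Formula: eta = T * Va / (2 * pi * n * Q)
Step 1 — numerator = T * Va = 83852 * 3.88 = 325345.76
Step 2 — 2 * pi * n = 2 * pi * 2.13 = 13.383185
Step 3 — denominator = 13.383185 * 41355 = 553461.62
Step 4 — eta = 325345.76 / 553461.62 ≈ 0.58784 (5 s.f.)

0.58784


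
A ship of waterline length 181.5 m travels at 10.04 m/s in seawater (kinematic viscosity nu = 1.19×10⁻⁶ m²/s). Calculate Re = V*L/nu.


Formula: Re = V * L / nu
Step 1 — V * L = 10.04 * 181.5 = 1822.26 m^2/s
Step 2 — Re = 1822.26 / 1.19e-6 = 1.53e+09

1.53e+09


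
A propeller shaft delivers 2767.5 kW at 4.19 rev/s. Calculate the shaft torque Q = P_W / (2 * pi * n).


Formula: Q = P_W / (2 * pi * n)
Step 1 — P_W = 2767.5 kW * 1000 = 2767500.0 W
Step 2 — 2 * pi * n = 2 * pi * 4.19 = 26.326546
Step 3 — Q = 2767500.0 / 26.326546 ≈ 105120 N·m (5 s.f.)

105120 N·m


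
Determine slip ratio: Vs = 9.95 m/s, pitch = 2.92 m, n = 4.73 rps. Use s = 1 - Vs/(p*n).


Formula: s = 1 - Vs / (p * n)
Step 1 — p * n = 2.92 * 4.73 = 13.8116
Step 2 — Vs / (p*n) = 9.95 / 13.8116 = 0.720409 (6 d.p.)
Step 3 — s = 1 - 0.720409 = 0.279591

0.279591


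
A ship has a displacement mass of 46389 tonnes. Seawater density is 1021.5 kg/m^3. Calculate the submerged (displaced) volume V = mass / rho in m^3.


Formula: V = mass / rho
Step 1 — convert tonnes to kg: 46389 t * 1000 = 46389000 kg
Step 2 — V = 46389000 / 1021.5 ≈ 45413 m^3 (5 s.f.)

45413 m^3


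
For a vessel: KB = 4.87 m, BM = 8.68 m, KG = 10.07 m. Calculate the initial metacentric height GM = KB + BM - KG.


Formula: GM = KB + BM - KG
Step 1 — KM = KB + BM = 4.87 + 8.68 = 13.55 m
Step 2 — GM = KM - KG = 13.55 - 10.07 = 3.48 m

3.48 m


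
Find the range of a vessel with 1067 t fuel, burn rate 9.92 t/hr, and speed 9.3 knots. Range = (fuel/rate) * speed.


Formula: endurance = fuel / rate; range = endurance * speed
Step 1 — endurance = 1067 / 9.92 = 107.5605 hours
Step 2 — range = 107.5605 * 9.3 ≈ 1000.3 nautical miles (5 s.f.)

1000.3 NM


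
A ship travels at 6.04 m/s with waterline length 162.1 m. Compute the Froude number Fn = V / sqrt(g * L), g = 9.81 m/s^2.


Formula: Fn = V / sqrt(g * L)
Step 1 — g * L = 9.81 * 162.1 = 1590.201
Step 2 — sqrt(g * L) = sqrt(1590.201) = 39.877324
Step 3 — Fn = 6.04 / 39.877324 ≈ 0.15146 (5 s.f.)

0.15146


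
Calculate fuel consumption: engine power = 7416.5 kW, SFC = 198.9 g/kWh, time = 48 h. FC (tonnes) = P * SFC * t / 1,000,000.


Formula: FC (tonnes) = P * SFC * t / 1,000,000
Step 1 — P * SFC * t = 7416.5 * 198.9 * 48 = 70806808.8 g
Step 2 — FC (tonnes) = 70806808.8 / 1,000,000 ≈ 70.807 tonnes (5 s.f.)

70.807 tonnes


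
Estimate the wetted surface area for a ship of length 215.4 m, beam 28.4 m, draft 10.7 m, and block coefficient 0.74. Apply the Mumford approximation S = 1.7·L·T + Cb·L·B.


Formula: S = 1.7*L*T + V/T with V = Cb*L*B*T, i.e. S = L * (1.7*T + Cb*B)
Step 1 — 1.7*T = 1.7 * 10.7 = 18.19 m
Step 2 — Cb*B = 0.74 * 28.4 = 21.016 m
Step 3 — 1.7*T + Cb*B = 18.19 + 21.016 = 39.206 m
Step 4 — S = 215.4 * 39.206 ≈ 8445.0 m^2 (5 s.f.)

8445.0 m^2


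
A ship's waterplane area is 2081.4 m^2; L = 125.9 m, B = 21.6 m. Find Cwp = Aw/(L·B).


Formula: Cwp = Aw / (L * B)
Step 1 — L * B = 125.9 * 21.6 = 2719.44 m^2
Step 2 — Cwp = 2081.4 / 2719.44 ≈ 0.76538 (5 s.f.)

0.76538


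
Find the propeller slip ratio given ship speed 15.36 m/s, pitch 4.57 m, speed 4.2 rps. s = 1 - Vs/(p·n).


Formula: s = 1 - Vs / (p * n)
Step 1 — p * n = 4.57 * 4.2 = 19.194
Step 2 — Vs / (p*n) = 15.36 / 19.194 = 0.80025 (6 d.p.)
Step 3 — s = 1 - 0.80025 = 0.19975

0.19975


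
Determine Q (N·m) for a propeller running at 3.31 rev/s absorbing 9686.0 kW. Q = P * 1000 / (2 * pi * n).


Formula: Q = P_W / (2 * pi * n)
Step 1 — P_W = 9686.0 kW * 1000 = 9686000.0 W
Step 2 — 2 * pi * n = 2 * pi * 3.31 = 20.797343
Step 3 — Q = 9686000.0 / 20.797343 ≈ 465730 N·m (5 s.f.)

465730 N·m


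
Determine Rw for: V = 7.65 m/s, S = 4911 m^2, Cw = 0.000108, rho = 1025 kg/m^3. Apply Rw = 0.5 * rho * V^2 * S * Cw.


Formula: Rw = 0.5 * rho * V^2 * S * Cw
Step 1 — V^2 = 7.65^2 = 58.5225
Step 2 — 0.5 * rho * V^2 = 0.5 * 1025 * 58.5225 = 29992.78125
Step 3 — Rw = 29992.78125 * 4911 * 0.000108 ≈ 15908 N (5 s.f.)

15908 N


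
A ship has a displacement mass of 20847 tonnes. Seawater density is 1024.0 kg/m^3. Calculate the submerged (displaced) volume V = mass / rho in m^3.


Formula: V = mass / rho
Step 1 — convert tonnes to kg: 20847 t * 1000 = 20847000 kg
Step 2 — V = 20847000 / 1024.0 ≈ 20358 m^3 (5 s.f.)

20358 m^3


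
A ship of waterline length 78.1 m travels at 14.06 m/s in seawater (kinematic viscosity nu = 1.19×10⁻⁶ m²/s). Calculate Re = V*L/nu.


Formula: Re = V * L / nu
Step 1 — V * L = 14.06 * 78.1 = 1098.086 m^2/s
Step 2 — Re = 1098.086 / 1.19e-6 = 9.23e+08

9.23e+08


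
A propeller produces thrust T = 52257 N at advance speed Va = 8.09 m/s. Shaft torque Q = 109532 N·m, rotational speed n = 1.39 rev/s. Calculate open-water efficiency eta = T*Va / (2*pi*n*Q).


Formula: eta = T * Va / (2 * pi * n * Q)
Step 1 — numerator = T * Va = 52257 * 8.09 = 422759.13
Step 2 — 2 * pi * n = 2 * pi * 1.39 = 8.733628
Step 3 — denominator = 8.733628 * 109532 = 956611.74
Step 4 — eta = 422759.13 / 956611.74 ≈ 0.44193 (5 s.f.)

0.44193
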